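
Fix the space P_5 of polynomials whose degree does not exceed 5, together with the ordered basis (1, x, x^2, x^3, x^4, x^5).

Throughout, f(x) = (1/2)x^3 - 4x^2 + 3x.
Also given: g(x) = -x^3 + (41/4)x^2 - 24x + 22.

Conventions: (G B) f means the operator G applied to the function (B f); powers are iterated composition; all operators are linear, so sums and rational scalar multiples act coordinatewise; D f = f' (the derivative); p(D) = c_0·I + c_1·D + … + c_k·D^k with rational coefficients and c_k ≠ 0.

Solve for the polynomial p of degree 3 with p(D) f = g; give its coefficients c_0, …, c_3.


D^0 f = (1/2)x^3 - 4x^2 + 3x
D^1 f = (3/2)x^2 - 8x + 3
D^2 f = 3x - 8
D^3 f = 3
matching coefficients of g against c_0 f + c_1 Df + … from the top degree down determines the c_i
solution: c_0 = -2, c_1 = 3/2, c_2 = -2, c_3 = 1/2

p(D) = -2·I + (3/2)·D − 2·D^2 + (1/2)·D^3, i.e. c_0 = -2, c_1 = 3/2, c_2 = -2, c_3 = 1/2


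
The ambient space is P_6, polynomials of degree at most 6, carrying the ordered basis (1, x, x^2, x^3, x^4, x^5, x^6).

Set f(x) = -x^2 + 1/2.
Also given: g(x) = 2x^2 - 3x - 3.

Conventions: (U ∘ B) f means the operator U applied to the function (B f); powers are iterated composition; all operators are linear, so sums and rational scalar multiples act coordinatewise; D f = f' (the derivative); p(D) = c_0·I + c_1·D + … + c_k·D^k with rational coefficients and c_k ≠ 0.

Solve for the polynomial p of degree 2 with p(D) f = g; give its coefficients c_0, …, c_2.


c_0 = -2, c_1 = 3/2, c_2 = 1

D^0 f = -x^2 + 1/2
D^1 f = -2x
D^2 f = -2
matching coefficients of g against c_0 f + c_1 Df + … from the top degree down determines the c_i
solution: c_0 = -2, c_1 = 3/2, c_2 = 1


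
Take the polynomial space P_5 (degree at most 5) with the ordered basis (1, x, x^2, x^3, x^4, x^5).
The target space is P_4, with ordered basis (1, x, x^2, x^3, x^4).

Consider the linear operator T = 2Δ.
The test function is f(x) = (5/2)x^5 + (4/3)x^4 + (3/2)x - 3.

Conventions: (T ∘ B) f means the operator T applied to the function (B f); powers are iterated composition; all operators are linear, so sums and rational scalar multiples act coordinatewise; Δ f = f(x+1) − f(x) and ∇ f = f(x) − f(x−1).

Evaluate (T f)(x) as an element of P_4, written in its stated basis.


g(x) = 25x^4 + (182/3)x^3 + 66x^2 + (107/3)x + 32/3

Δ f = (25/2)x^4 + (91/3)x^3 + 33x^2 + (107/6)x + 16/3
(2Δ) f = 25x^4 + (182/3)x^3 + 66x^2 + (107/3)x + 32/3


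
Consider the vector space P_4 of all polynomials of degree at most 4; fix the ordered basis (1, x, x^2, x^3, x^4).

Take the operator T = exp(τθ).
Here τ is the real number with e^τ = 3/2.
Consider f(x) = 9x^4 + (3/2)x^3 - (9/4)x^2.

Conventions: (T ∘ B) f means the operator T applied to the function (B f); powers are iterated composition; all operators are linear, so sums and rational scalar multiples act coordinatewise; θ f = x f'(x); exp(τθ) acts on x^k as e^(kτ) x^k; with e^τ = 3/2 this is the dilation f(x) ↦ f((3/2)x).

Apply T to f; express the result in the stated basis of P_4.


exp(τθ) x^k = e^(kτ) x^k; with e^τ = 3/2 this sends x^k to (3/2)^k x^k
x^2 ↦ 9/4 x^2
x^3 ↦ 27/8 x^3
x^4 ↦ 81/16 x^4
applying this coordinatewise to f: exp(τθ) f = (729/16)x^4 + (81/16)x^3 - (81/16)x^2

the image equals g(x) = (729/16)x^4 + (81/16)x^3 - (81/16)x^2


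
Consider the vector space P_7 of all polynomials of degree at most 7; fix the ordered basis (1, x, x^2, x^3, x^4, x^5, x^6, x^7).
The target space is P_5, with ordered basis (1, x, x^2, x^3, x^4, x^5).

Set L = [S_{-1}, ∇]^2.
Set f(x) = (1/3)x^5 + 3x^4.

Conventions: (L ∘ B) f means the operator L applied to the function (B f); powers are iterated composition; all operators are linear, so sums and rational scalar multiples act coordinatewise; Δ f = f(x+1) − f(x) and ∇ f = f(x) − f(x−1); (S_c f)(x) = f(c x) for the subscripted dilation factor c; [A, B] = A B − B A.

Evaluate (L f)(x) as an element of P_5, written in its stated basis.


∇ f = (5/3)x^4 + (26/3)x^3 - (44/3)x^2 + (31/3)x - 8/3
S_{-1} ∇ f = (5/3)x^4 - (26/3)x^3 - (44/3)x^2 - (31/3)x - 8/3
S_{-1} f = -(1/3)x^5 + 3x^4
∇ S_{-1} f = -(5/3)x^4 + (46/3)x^3 - (64/3)x^2 + (41/3)x - 10/3
[S_{-1}, ∇] f = (10/3)x^4 - 24x^3 + (20/3)x^2 - 24x + 2/3
∇ [S_{-1}, ∇] f = (40/3)x^3 - 92x^2 + (296/3)x - 58
S_{-1} ∇ [S_{-1}, ∇] f = -(40/3)x^3 - 92x^2 - (296/3)x - 58
S_{-1} [S_{-1}, ∇] f = (10/3)x^4 + 24x^3 + (20/3)x^2 + 24x + 2/3
∇ S_{-1} [S_{-1}, ∇] f = (40/3)x^3 + 52x^2 - (136/3)x + 38
[S_{-1}, ∇] [S_{-1}, ∇] f = -(80/3)x^3 - 144x^2 - (160/3)x - 96

g(x) = -(80/3)x^3 - 144x^2 - (160/3)x - 96


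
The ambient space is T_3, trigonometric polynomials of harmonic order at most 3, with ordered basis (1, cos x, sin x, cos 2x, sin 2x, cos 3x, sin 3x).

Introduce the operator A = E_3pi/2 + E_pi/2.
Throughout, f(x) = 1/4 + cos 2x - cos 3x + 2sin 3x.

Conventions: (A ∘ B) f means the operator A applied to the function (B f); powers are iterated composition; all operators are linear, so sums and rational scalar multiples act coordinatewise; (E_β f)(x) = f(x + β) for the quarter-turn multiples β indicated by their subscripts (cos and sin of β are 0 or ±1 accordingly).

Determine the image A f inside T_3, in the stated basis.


E_3pi/2 f = 1/4 - cos 2x + 2cos 3x + sin 3x
E_pi/2 f = 1/4 - cos 2x - 2cos 3x - sin 3x
(E_3pi/2 + E_pi/2) f = 1/2 - 2cos 2x

g(x) = 1/2 - 2cos 2x


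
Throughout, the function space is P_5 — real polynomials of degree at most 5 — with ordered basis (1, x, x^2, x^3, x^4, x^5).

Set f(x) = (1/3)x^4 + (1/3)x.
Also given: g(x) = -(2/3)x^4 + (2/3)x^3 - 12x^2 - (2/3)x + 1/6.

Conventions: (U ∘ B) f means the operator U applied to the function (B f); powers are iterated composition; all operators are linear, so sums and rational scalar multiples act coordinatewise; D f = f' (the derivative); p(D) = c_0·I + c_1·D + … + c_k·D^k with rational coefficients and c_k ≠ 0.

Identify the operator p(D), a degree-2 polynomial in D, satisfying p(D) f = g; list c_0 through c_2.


p(D) = -2·I + (1/2)·D − 3·D^2, i.e. c_0 = -2, c_1 = 1/2, c_2 = -3

D^0 f = (1/3)x^4 + (1/3)x
D^1 f = (4/3)x^3 + 1/3
D^2 f = 4x^2
matching coefficients of g against c_0 f + c_1 Df + … from the top degree down determines the c_i
solution: c_0 = -2, c_1 = 1/2, c_2 = -3


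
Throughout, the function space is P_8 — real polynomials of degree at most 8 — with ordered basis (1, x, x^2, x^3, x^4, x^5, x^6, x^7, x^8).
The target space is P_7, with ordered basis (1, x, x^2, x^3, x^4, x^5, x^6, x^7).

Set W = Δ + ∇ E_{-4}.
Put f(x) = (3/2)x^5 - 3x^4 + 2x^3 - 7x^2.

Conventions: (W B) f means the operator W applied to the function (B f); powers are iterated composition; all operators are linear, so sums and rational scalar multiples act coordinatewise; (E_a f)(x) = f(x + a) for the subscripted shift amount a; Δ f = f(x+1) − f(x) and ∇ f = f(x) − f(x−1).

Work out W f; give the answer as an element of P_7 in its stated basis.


Δ f = (15/2)x^4 + 3x^3 + 3x^2 - (25/2)x - 13/2
E_{-4} f = (3/2)x^5 - 33x^4 + 290x^3 - 1279x^2 + 2840x - 2544
∇ E_{-4} f = (15/2)x^4 - 147x^3 + 1083x^2 - (7135/2)x + 8887/2
(Δ + ∇ E_{-4}) f = 15x^4 - 144x^3 + 1086x^2 - 3580x + 4437

the image equals g(x) = 15x^4 - 144x^3 + 1086x^2 - 3580x + 4437


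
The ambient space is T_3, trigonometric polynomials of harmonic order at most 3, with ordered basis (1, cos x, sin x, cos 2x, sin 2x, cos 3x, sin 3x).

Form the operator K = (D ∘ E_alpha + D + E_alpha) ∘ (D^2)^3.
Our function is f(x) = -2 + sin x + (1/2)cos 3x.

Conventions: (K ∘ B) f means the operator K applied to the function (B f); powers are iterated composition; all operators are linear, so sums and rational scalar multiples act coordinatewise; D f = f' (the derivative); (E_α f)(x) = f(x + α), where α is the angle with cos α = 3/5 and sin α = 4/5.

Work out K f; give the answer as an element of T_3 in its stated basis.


D f = cos x - (3/2)sin 3x
D D f = -sin x - (9/2)cos 3x
D D^2 f = -cos x + (27/2)sin 3x
D D D^2 f = sin x + (81/2)cos 3x
D D^2 D^2 f = cos x - (243/2)sin 3x
D D D^2 D^2 f = -sin x - (729/2)cos 3x
E_alpha (D^2)^3 f = -(4/5)cos x - (3/5)sin x + (85293/250)cos 3x + (16038/125)sin 3x
D E_alpha (D^2)^3 f = -(3/5)cos x + (4/5)sin x + (48114/125)cos 3x - (255879/250)sin 3x
D (D^2)^3 f = -cos x + (2187/2)sin 3x
E_alpha (D^2)^3 f = -(4/5)cos x - (3/5)sin x + (85293/250)cos 3x + (16038/125)sin 3x
(D ∘ E_alpha + D + E_alpha) (D^2)^3 f = -(12/5)cos x + (1/5)sin x + (181521/250)cos 3x + (24786/125)sin 3x

g(x) = -(12/5)cos x + (1/5)sin x + (181521/250)cos 3x + (24786/125)sin 3x


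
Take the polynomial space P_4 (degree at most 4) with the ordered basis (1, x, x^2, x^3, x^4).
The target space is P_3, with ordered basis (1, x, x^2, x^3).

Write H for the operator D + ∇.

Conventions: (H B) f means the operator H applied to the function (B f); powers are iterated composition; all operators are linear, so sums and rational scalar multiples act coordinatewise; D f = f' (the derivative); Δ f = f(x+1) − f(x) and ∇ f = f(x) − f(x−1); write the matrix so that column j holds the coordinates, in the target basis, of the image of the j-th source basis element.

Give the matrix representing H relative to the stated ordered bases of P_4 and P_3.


the matrix is [[0, 2, -1, 1, -1]; [0, 0, 4, -3, 4]; [0, 0, 0, 6, -6]; [0, 0, 0, 0, 8]] (rows listed top to bottom)

image of 1: 0
image of x: 2
image of x^2: 4x - 1
image of x^3: 6x^2 - 3x + 1
image of x^4: 8x^3 - 6x^2 + 4x - 1
each image's coordinates form column j of the matrix


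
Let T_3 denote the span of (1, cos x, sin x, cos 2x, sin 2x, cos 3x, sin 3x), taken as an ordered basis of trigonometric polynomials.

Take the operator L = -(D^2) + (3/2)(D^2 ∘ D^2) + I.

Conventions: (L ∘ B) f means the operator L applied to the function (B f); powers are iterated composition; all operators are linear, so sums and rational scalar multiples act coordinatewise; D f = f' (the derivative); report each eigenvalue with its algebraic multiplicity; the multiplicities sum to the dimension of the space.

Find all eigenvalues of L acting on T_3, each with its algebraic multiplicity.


image of 1: 1
image of cos x: (7/2)cos x
image of sin x: (7/2)sin x
image of cos 2x: 29cos 2x
image of sin 2x: 29sin 2x
image of cos 3x: (263/2)cos 3x
image of sin 3x: (263/2)sin 3x
the matrix is diagonal; its diagonal is (1, 7/2, 7/2, 29, 29, 263/2, 263/2)
for a triangular matrix the eigenvalues are the diagonal entries, with algebraic multiplicity their repetition count

λ = 1 (multiplicity 1), λ = 7/2 (multiplicity 2), λ = 29 (multiplicity 2), λ = 263/2 (multiplicity 2)


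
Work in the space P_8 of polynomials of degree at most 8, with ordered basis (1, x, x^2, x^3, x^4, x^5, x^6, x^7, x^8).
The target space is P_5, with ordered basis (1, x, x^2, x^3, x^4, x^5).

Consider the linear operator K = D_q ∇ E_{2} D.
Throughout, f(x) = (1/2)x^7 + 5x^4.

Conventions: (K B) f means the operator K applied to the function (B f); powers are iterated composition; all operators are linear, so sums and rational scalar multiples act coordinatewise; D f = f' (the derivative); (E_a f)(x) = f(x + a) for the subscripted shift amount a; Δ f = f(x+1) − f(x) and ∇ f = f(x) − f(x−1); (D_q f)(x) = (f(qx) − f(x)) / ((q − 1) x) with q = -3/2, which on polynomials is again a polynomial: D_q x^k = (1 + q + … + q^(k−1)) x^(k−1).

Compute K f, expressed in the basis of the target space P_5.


D f = (7/2)x^6 + 20x^3
E_{2} D f = (7/2)x^6 + 42x^5 + 210x^4 + 580x^3 + 960x^2 + 912x + 384
∇ E_{2} D f = 21x^5 + (315/2)x^4 + 490x^3 + (1695/2)x^2 + 831x + 721/2
D_q ∇ E_{2} D f = (1155/16)x^4 - (4095/16)x^3 + (1715/2)x^2 - (1695/4)x + 831

the result is g(x) = (1155/16)x^4 - (4095/16)x^3 + (1715/2)x^2 - (1695/4)x + 831


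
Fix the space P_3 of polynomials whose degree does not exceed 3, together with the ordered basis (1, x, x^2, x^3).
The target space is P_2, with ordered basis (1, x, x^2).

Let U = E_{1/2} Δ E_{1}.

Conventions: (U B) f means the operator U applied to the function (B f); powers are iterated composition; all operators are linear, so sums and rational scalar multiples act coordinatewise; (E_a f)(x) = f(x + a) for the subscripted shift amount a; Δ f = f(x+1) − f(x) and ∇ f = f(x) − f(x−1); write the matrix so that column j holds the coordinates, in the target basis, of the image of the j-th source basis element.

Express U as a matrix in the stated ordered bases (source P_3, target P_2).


the matrix is [[0, 1, 4, 49/4]; [0, 0, 2, 12]; [0, 0, 0, 3]] (rows listed top to bottom)

image of 1: 0
image of x: 1
image of x^2: 2x + 4
image of x^3: 3x^2 + 12x + 49/4
each image's coordinates form column j of the matrix


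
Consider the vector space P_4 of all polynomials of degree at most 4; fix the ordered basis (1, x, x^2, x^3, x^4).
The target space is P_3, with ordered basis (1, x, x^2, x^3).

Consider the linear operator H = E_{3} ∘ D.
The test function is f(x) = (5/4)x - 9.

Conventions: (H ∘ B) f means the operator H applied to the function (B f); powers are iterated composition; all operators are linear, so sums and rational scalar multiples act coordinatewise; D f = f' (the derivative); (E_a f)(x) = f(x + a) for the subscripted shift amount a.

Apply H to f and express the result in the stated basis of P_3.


D f = 5/4
E_{3} D f = 5/4

g(x) = 5/4


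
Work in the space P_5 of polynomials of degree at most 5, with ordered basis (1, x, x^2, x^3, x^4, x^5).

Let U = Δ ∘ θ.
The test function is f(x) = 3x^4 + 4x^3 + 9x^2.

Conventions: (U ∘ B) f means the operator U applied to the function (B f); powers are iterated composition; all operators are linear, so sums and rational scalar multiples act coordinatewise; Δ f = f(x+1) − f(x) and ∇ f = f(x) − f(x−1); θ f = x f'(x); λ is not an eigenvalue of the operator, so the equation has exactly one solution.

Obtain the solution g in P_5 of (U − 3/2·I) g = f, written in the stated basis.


the result is g(x) = -2x^4 - 24x^3 - 182x^2 - (1952/3)x - 6568/9

write g with unknown coordinates in the stated basis and equate coefficients in (U − 3/2·I) g = f
solving from the highest basis element down gives g = -2x^4 - 24x^3 - 182x^2 - (1952/3)x - 6568/9
check: U g = -32x^3 - 264x^2 - 976x - 3284/3
so U g − 3/2·g = 3x^4 + 4x^3 + 9x^2 = f ✓


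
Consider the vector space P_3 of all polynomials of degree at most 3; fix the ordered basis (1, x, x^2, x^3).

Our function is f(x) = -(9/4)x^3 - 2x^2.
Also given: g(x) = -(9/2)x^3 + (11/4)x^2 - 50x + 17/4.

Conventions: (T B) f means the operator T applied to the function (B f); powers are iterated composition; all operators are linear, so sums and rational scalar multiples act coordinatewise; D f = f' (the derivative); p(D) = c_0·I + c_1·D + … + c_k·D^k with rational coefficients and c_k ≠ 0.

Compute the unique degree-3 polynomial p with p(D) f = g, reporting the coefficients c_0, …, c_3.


D^0 f = -(9/4)x^3 - 2x^2
D^1 f = -(27/4)x^2 - 4x
D^2 f = -(27/2)x - 4
D^3 f = -27/2
matching coefficients of g against c_0 f + c_1 Df + … from the top degree down determines the c_i
solution: c_0 = 2, c_1 = -1, c_2 = 4, c_3 = -3/2

c_0 = 2, c_1 = -1, c_2 = 4, c_3 = -3/2


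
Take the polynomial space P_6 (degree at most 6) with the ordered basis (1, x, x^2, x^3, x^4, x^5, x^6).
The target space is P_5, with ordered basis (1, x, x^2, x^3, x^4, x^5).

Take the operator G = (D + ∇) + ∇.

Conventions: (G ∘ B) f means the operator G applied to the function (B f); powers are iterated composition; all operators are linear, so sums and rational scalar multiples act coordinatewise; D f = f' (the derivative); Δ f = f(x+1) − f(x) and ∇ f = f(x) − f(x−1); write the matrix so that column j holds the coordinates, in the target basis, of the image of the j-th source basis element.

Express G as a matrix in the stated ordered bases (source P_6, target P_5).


image of 1: 0
image of x: 3
image of x^2: 6x - 2
image of x^3: 9x^2 - 6x + 2
image of x^4: 12x^3 - 12x^2 + 8x - 2
image of x^5: 15x^4 - 20x^3 + 20x^2 - 10x + 2
image of x^6: 18x^5 - 30x^4 + 40x^3 - 30x^2 + 12x - 2
each image's coordinates form column j of the matrix

the matrix is [[0, 3, -2, 2, -2, 2, -2]; [0, 0, 6, -6, 8, -10, 12]; [0, 0, 0, 9, -12, 20, -30]; [0, 0, 0, 0, 12, -20, 40]; [0, 0, 0, 0, 0, 15, -30]; [0, 0, 0, 0, 0, 0, 18]] (rows listed top to bottom)


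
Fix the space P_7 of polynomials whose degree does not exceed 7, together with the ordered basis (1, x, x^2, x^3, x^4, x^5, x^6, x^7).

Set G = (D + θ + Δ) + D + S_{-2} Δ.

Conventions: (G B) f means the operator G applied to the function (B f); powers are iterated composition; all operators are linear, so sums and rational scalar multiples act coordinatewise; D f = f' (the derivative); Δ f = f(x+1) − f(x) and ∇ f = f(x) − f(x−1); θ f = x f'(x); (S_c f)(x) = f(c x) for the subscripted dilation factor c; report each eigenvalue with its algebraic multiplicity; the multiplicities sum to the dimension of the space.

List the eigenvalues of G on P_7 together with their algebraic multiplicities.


λ = 0 (multiplicity 1), λ = 1 (multiplicity 1), λ = 2 (multiplicity 1), λ = 3 (multiplicity 1), λ = 4 (multiplicity 1), λ = 5 (multiplicity 1), λ = 6 (multiplicity 1), λ = 7 (multiplicity 1)

image of 1: 0
image of x: x + 4
image of x^2: 2x^2 + 2x + 2
image of x^3: 3x^3 + 21x^2 - 3x + 2
image of x^4: 4x^4 - 20x^3 + 30x^2 - 4x + 2
image of x^5: 5x^5 + 95x^4 - 70x^3 + 50x^2 - 5x + 2
image of x^6: 6x^6 - 174x^5 + 255x^4 - 140x^3 + 75x^2 - 6x + 2
image of x^7: 7x^7 + 469x^6 - 651x^5 + 595x^4 - 245x^3 + 105x^2 - 7x + 2
the matrix is upper triangular; its diagonal is (0, 1, 2, 3, 4, 5, 6, 7)
for a triangular matrix the eigenvalues are the diagonal entries, with algebraic multiplicity their repetition count


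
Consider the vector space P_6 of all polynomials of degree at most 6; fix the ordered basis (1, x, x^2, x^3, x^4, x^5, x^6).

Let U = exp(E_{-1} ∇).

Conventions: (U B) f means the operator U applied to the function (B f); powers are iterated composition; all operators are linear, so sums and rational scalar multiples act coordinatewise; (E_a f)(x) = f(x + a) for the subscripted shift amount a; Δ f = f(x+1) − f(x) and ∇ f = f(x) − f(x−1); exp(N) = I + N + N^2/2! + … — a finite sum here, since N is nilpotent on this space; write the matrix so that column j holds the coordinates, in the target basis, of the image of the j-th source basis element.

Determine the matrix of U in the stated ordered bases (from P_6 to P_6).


the matrix is [[1, 1, -2, -1, 23, -78, -101]; [0, 1, 2, -6, -4, 115, -468]; [0, 0, 1, 3, -12, -10, 345]; [0, 0, 0, 1, 4, -20, -20]; [0, 0, 0, 0, 1, 5, -30]; [0, 0, 0, 0, 0, 1, 6]; [0, 0, 0, 0, 0, 0, 1]] (rows listed top to bottom)

image of 1: 1
image of x: x + 1
image of x^2: x^2 + 2x - 2
image of x^3: x^3 + 3x^2 - 6x - 1
image of x^4: x^4 + 4x^3 - 12x^2 - 4x + 23
image of x^5: x^5 + 5x^4 - 20x^3 - 10x^2 + 115x - 78
image of x^6: x^6 + 6x^5 - 30x^4 - 20x^3 + 345x^2 - 468x - 101
each image's coordinates form column j of the matrix


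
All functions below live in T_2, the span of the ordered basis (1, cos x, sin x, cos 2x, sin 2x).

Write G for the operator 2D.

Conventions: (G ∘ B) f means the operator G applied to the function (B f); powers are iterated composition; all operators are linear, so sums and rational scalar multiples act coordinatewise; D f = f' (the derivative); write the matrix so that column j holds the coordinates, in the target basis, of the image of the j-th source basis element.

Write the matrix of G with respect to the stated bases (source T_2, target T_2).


image of 1: 0
image of cos x: -2sin x
image of sin x: 2cos x
image of cos 2x: -4sin 2x
image of sin 2x: 4cos 2x
each image's coordinates form column j of the matrix

the matrix is [[0, 0, 0, 0, 0]; [0, 0, 2, 0, 0]; [0, -2, 0, 0, 0]; [0, 0, 0, 0, 4]; [0, 0, 0, -4, 0]] (rows listed top to bottom)


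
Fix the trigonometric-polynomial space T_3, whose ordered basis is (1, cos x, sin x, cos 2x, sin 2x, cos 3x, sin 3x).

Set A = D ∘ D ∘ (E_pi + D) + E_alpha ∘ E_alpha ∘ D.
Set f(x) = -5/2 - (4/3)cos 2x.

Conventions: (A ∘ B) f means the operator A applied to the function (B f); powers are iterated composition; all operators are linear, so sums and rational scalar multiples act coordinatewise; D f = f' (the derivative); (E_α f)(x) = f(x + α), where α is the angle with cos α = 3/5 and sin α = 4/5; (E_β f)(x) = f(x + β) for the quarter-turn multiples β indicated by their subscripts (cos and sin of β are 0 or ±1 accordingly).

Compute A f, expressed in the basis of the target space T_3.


E_pi f = -5/2 - (4/3)cos 2x
D f = (8/3)sin 2x
(E_pi + D) f = -5/2 - (4/3)cos 2x + (8/3)sin 2x
D (E_pi + D) f = (16/3)cos 2x + (8/3)sin 2x
D D (E_pi + D) f = (16/3)cos 2x - (32/3)sin 2x
D f = (8/3)sin 2x
E_alpha D f = (64/25)cos 2x - (56/75)sin 2x
E_alpha E_alpha D f = -(896/625)cos 2x - (4216/1875)sin 2x
(D ∘ D ∘ (E_pi + D) + E_alpha ∘ E_alpha ∘ D) f = (7312/1875)cos 2x - (8072/625)sin 2x

the image equals g(x) = (7312/1875)cos 2x - (8072/625)sin 2x


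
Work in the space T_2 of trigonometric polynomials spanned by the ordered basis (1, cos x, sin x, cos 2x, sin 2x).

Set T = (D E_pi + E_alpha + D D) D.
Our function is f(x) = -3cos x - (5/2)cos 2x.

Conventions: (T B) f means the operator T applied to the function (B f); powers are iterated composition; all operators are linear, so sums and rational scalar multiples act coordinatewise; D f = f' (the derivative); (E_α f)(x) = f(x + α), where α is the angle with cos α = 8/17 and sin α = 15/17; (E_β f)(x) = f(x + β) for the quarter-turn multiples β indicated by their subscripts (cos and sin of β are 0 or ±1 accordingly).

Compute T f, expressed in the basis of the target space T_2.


the image equals g(x) = -(6/17)cos x - (27/17)sin x + (4090/289)cos 2x - (6585/289)sin 2x

D f = 3sin x + 5sin 2x
E_pi D f = -3sin x + 5sin 2x
D E_pi D f = -3cos x + 10cos 2x
E_alpha D f = (45/17)cos x + (24/17)sin x + (1200/289)cos 2x - (805/289)sin 2x
D D f = 3cos x + 10cos 2x
D D D f = -3sin x - 20sin 2x
(D E_pi + E_alpha + D D) D f = -(6/17)cos x - (27/17)sin x + (4090/289)cos 2x - (6585/289)sin 2x


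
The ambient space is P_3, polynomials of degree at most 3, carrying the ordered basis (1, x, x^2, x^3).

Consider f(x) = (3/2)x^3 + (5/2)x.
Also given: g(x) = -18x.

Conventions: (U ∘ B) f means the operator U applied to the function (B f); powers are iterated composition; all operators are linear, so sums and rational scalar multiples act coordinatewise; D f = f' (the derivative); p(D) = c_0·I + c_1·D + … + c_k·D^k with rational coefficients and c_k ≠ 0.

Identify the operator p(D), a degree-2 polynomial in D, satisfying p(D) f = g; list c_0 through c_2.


D^0 f = (3/2)x^3 + (5/2)x
D^1 f = (9/2)x^2 + 5/2
D^2 f = 9x
matching coefficients of g against c_0 f + c_1 Df + … from the top degree down determines the c_i
solution: c_0 = 0, c_1 = 0, c_2 = -2

p(D) = -2·D^2, i.e. c_0 = 0, c_1 = 0, c_2 = -2


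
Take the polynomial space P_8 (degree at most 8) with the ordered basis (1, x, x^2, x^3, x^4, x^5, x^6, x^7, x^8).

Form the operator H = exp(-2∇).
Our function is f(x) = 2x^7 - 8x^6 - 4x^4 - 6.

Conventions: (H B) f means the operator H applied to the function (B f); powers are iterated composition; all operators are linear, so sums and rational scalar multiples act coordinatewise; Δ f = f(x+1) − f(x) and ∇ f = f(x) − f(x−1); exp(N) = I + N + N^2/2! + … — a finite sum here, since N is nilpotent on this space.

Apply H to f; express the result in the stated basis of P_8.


the result is g(x) = 2x^7 - 36x^6 + 348x^5 - 2264x^4 + 10132x^3 - 30492x^2 + 56164x - 48250

order-1 term: -28x^6 + 180x^5 - 380x^4 + 492x^3 - 372x^2 + 156x - 28
order-2 term: 168x^5 - 1320x^4 + 3880x^3 - 5976x^2 + 4808x - 1608
order-3 term: -560x^4 + 4640x^3 - 14160x^2 + 19808x - 10768
order-4 term: 1120x^3 - 8640x^2 + 22240x - 19584
order-5 term: -1344x^2 + 8256x - 12800
order-6 term: 896x - 3200
order-7 term: -256
the series for exp(-2∇) f terminates at order 7
exp(-2∇) f = 2x^7 - 36x^6 + 348x^5 - 2264x^4 + 10132x^3 - 30492x^2 + 56164x - 48250


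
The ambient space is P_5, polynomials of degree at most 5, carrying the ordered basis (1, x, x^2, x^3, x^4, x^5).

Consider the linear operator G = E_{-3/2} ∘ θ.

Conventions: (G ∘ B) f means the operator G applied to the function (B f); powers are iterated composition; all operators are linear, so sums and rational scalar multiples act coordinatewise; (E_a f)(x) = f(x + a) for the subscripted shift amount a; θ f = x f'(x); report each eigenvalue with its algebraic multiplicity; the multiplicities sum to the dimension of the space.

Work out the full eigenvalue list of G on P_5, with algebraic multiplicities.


λ = 0 (multiplicity 1), λ = 1 (multiplicity 1), λ = 2 (multiplicity 1), λ = 3 (multiplicity 1), λ = 4 (multiplicity 1), λ = 5 (multiplicity 1)

image of 1: 0
image of x: x - 3/2
image of x^2: 2x^2 - 6x + 9/2
image of x^3: 3x^3 - (27/2)x^2 + (81/4)x - 81/8
image of x^4: 4x^4 - 24x^3 + 54x^2 - 54x + 81/4
image of x^5: 5x^5 - (75/2)x^4 + (225/2)x^3 - (675/4)x^2 + (2025/16)x - 1215/32
the matrix is upper triangular; its diagonal is (0, 1, 2, 3, 4, 5)
for a triangular matrix the eigenvalues are the diagonal entries, with algebraic multiplicity their repetition count


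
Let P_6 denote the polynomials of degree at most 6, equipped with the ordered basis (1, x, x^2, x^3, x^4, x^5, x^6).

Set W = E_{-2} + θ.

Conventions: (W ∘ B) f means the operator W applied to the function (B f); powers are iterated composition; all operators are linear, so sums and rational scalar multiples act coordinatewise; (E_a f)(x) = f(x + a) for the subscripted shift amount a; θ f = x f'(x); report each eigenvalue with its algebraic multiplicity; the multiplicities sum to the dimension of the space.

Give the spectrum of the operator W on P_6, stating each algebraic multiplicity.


λ = 1 (multiplicity 1), λ = 2 (multiplicity 1), λ = 3 (multiplicity 1), λ = 4 (multiplicity 1), λ = 5 (multiplicity 1), λ = 6 (multiplicity 1), λ = 7 (multiplicity 1)

image of 1: 1
image of x: 2x - 2
image of x^2: 3x^2 - 4x + 4
image of x^3: 4x^3 - 6x^2 + 12x - 8
image of x^4: 5x^4 - 8x^3 + 24x^2 - 32x + 16
image of x^5: 6x^5 - 10x^4 + 40x^3 - 80x^2 + 80x - 32
image of x^6: 7x^6 - 12x^5 + 60x^4 - 160x^3 + 240x^2 - 192x + 64
the matrix is upper triangular; its diagonal is (1, 2, 3, 4, 5, 6, 7)
for a triangular matrix the eigenvalues are the diagonal entries, with algebraic multiplicity their repetition count


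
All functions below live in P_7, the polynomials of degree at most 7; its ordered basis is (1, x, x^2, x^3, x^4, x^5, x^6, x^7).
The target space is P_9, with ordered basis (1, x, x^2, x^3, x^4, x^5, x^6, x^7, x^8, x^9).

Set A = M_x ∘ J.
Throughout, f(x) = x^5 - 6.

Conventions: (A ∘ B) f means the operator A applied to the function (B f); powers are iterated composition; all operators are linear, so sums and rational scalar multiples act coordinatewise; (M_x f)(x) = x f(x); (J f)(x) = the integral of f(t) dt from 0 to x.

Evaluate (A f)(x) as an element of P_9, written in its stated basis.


J f = (1/6)x^6 - 6x
M_x J f = (1/6)x^7 - 6x^2

g(x) = (1/6)x^7 - 6x^2


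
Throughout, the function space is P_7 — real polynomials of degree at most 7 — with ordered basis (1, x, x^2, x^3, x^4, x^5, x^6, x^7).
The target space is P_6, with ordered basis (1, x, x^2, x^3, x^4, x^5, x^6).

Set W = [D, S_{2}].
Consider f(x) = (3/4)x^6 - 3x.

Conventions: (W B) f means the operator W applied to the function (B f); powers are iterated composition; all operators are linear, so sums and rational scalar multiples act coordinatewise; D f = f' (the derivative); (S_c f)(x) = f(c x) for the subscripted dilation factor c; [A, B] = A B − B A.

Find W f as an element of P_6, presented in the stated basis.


S_{2} f = 48x^6 - 6x
D S_{2} f = 288x^5 - 6
D f = (9/2)x^5 - 3
S_{2} D f = 144x^5 - 3
[D, S_{2}] f = 144x^5 - 3

the image equals g(x) = 144x^5 - 3


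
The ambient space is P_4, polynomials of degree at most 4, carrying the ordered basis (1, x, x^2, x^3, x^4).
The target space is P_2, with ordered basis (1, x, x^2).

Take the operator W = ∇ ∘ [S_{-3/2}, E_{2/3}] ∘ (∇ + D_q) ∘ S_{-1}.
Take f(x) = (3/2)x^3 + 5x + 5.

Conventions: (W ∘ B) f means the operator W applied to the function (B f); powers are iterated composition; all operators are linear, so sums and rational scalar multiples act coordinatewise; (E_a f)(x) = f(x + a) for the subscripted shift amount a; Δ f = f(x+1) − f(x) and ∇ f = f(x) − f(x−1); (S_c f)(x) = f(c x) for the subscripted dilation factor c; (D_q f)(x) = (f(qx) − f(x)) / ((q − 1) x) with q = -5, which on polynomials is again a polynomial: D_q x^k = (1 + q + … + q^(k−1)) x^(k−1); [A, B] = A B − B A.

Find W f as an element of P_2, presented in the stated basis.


S_{-1} f = -(3/2)x^3 - 5x + 5
∇ S_{-1} f = -(9/2)x^2 + (9/2)x - 13/2
D_q S_{-1} f = -(63/2)x^2 - 5
(∇ + D_q) S_{-1} f = -36x^2 + (9/2)x - 23/2
E_{2/3} (∇ + D_q) S_{-1} f = -36x^2 - (87/2)x - 49/2
S_{-3/2} E_{2/3} (∇ + D_q) S_{-1} f = -81x^2 + (261/4)x - 49/2
S_{-3/2} (∇ + D_q) S_{-1} f = -81x^2 - (27/4)x - 23/2
E_{2/3} S_{-3/2} (∇ + D_q) S_{-1} f = -81x^2 - (459/4)x - 52
[S_{-3/2}, E_{2/3}] (∇ + D_q) S_{-1} f = 180x + 55/2
∇ ([S_{-3/2}, E_{2/3}] ∘ (∇ + D_q) ∘ S_{-1}) f = 180

g(x) = 180


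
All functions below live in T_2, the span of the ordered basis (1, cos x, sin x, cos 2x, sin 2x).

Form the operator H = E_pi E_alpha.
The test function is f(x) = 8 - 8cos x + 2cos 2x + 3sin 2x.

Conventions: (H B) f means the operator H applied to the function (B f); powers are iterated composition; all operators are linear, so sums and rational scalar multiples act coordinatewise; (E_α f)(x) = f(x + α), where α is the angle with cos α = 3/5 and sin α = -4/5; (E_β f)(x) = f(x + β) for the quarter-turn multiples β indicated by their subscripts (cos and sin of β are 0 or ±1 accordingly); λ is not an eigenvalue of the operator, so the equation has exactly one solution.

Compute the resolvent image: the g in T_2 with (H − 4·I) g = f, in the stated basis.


write g with unknown coordinates in the stated basis and equate coefficients in (H − 4·I) g = f
solving from the highest basis element down gives g = -8/3 + (184/109)cos x - (32/109)sin x - (142/481)cos 2x - (369/481)sin 2x
check: H g = -8/3 - (136/109)cos x - (128/109)sin x + (394/481)cos 2x - (33/481)sin 2x
so H g − 4·g = 8 - 8cos x + 2cos 2x + 3sin 2x = f ✓

g(x) = -8/3 + (184/109)cos x - (32/109)sin x - (142/481)cos 2x - (369/481)sin 2x


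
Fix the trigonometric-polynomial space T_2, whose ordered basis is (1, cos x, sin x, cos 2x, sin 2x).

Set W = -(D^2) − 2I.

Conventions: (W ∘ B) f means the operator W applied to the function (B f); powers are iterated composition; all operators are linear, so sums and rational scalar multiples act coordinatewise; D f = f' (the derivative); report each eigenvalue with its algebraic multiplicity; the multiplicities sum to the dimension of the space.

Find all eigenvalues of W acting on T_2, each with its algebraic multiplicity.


image of 1: -2
image of cos x: -cos x
image of sin x: -sin x
image of cos 2x: 2cos 2x
image of sin 2x: 2sin 2x
the matrix is diagonal; its diagonal is (-2, -1, -1, 2, 2)
for a triangular matrix the eigenvalues are the diagonal entries, with algebraic multiplicity their repetition count

λ = -2 (multiplicity 1), λ = -1 (multiplicity 2), λ = 2 (multiplicity 2)


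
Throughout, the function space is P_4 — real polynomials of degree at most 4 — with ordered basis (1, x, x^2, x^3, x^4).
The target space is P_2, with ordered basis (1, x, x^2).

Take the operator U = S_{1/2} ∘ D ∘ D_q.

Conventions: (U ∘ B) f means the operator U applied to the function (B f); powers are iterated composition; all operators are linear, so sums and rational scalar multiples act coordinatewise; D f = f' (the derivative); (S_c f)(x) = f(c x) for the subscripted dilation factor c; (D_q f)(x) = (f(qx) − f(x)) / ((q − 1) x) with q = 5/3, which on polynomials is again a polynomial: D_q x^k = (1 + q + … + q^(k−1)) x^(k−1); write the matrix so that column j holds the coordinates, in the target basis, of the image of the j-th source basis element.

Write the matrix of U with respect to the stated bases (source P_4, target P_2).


the matrix is [[0, 0, 8/3, 0, 0]; [0, 0, 0, 49/9, 0]; [0, 0, 0, 0, 68/9]] (rows listed top to bottom)

image of 1: 0
image of x: 0
image of x^2: 8/3
image of x^3: (49/9)x
image of x^4: (68/9)x^2
each image's coordinates form column j of the matrix


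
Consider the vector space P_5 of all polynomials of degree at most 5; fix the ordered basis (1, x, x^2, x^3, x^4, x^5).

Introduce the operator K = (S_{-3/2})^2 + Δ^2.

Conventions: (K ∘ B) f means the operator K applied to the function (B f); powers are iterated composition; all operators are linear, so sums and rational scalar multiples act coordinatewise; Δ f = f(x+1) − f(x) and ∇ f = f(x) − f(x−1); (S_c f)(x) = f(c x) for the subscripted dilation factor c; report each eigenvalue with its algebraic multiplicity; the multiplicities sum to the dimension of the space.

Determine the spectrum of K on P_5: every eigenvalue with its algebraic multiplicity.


image of 1: 1
image of x: (9/4)x
image of x^2: (81/16)x^2 + 2
image of x^3: (729/64)x^3 + 6x + 6
image of x^4: (6561/256)x^4 + 12x^2 + 24x + 14
image of x^5: (59049/1024)x^5 + 20x^3 + 60x^2 + 70x + 30
the matrix is upper triangular; its diagonal is (1, 9/4, 81/16, 729/64, 6561/256, 59049/1024)
for a triangular matrix the eigenvalues are the diagonal entries, with algebraic multiplicity their repetition count

λ = 1 (multiplicity 1), λ = 9/4 (multiplicity 1), λ = 81/16 (multiplicity 1), λ = 729/64 (multiplicity 1), λ = 6561/256 (multiplicity 1), λ = 59049/1024 (multiplicity 1)


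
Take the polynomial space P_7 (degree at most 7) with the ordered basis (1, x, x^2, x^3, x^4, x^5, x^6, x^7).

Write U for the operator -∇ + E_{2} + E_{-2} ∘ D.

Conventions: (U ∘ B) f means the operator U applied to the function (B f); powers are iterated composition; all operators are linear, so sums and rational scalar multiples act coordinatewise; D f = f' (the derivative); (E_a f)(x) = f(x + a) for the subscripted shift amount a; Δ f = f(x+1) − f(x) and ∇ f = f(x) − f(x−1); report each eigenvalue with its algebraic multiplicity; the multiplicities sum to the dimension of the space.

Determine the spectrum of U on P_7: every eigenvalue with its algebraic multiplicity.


image of 1: 1
image of x: x + 2
image of x^2: x^2 + 4x + 1
image of x^3: x^3 + 6x^2 + 3x + 19
image of x^4: x^4 + 8x^3 + 6x^2 + 76x - 15
image of x^5: x^5 + 10x^4 + 10x^3 + 190x^2 - 75x + 111
image of x^6: x^6 + 12x^5 + 15x^4 + 380x^3 - 225x^2 + 666x - 127
image of x^7: x^7 + 14x^6 + 21x^5 + 665x^4 - 525x^3 + 2331x^2 - 889x + 575
the matrix is upper triangular; its diagonal is (1, 1, 1, 1, 1, 1, 1, 1)
for a triangular matrix the eigenvalues are the diagonal entries, with algebraic multiplicity their repetition count

λ = 1 (multiplicity 8)


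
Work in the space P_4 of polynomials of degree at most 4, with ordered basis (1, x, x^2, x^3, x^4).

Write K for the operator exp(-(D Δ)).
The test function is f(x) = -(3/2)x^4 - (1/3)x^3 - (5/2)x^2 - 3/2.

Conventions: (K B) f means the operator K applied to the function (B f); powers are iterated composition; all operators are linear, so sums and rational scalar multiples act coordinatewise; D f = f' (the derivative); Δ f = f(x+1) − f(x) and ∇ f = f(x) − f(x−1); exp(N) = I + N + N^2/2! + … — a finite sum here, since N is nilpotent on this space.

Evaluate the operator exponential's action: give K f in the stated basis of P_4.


order-1 term: 18x^2 + 20x + 12
order-2 term: -18
the series for exp(-(D Δ)) f terminates at order 2
exp(-(D Δ)) f = -(3/2)x^4 - (1/3)x^3 + (31/2)x^2 + 20x - 15/2

the result is g(x) = -(3/2)x^4 - (1/3)x^3 + (31/2)x^2 + 20x - 15/2


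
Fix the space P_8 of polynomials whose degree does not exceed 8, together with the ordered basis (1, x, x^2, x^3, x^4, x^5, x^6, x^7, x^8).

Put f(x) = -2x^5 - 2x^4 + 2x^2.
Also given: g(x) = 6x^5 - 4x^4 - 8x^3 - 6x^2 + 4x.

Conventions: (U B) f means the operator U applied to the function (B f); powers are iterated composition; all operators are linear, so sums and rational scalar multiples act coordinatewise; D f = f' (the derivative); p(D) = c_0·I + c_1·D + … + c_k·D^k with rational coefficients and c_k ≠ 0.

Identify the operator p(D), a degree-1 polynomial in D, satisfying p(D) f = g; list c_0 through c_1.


c_0 = -3, c_1 = 1

D^0 f = -2x^5 - 2x^4 + 2x^2
D^1 f = -10x^4 - 8x^3 + 4x
matching coefficients of g against c_0 f + c_1 Df + … from the top degree down determines the c_i
solution: c_0 = -3, c_1 = 1


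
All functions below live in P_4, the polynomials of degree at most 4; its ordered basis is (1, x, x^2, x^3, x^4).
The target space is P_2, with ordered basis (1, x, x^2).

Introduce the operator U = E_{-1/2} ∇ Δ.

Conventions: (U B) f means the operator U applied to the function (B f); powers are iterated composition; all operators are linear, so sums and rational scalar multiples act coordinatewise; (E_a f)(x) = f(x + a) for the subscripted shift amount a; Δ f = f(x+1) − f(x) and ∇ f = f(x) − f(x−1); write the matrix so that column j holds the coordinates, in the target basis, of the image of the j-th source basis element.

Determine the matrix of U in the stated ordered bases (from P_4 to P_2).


the matrix is [[0, 0, 2, -3, 5]; [0, 0, 0, 6, -12]; [0, 0, 0, 0, 12]] (rows listed top to bottom)

image of 1: 0
image of x: 0
image of x^2: 2
image of x^3: 6x - 3
image of x^4: 12x^2 - 12x + 5
each image's coordinates form column j of the matrix


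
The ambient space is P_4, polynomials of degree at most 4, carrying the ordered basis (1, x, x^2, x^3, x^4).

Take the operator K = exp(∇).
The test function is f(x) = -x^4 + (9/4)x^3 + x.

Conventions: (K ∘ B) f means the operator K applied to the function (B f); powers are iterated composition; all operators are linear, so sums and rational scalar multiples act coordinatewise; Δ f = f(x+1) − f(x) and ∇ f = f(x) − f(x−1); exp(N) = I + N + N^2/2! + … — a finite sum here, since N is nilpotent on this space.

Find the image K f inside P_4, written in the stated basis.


order-1 term: -4x^3 + (51/4)x^2 - (43/4)x + 17/4
order-2 term: -6x^2 + (75/4)x - 55/4
order-3 term: -4x + 33/4
order-4 term: -1
the series for exp(∇) f terminates at order 4
exp(∇) f = -x^4 - (7/4)x^3 + (27/4)x^2 + 5x - 9/4

g(x) = -x^4 - (7/4)x^3 + (27/4)x^2 + 5x - 9/4


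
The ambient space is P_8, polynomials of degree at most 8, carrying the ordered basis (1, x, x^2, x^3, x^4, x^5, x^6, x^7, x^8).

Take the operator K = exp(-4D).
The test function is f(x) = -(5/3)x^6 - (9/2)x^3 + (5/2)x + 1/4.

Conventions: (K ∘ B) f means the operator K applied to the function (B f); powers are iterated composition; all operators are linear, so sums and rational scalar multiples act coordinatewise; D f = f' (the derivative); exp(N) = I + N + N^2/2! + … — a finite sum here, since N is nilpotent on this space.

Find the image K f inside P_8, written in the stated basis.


order-1 term: 40x^5 + 54x^2 - 10
order-2 term: -400x^4 - 216x
order-3 term: (6400/3)x^3 + 288
order-4 term: -6400x^2
order-5 term: 10240x
order-6 term: -20480/3
the series for exp(-4D) f terminates at order 6
exp(-4D) f = -(5/3)x^6 + 40x^5 - 400x^4 + (12773/6)x^3 - 6346x^2 + (20053/2)x - 78581/12

the result is g(x) = -(5/3)x^6 + 40x^5 - 400x^4 + (12773/6)x^3 - 6346x^2 + (20053/2)x - 78581/12


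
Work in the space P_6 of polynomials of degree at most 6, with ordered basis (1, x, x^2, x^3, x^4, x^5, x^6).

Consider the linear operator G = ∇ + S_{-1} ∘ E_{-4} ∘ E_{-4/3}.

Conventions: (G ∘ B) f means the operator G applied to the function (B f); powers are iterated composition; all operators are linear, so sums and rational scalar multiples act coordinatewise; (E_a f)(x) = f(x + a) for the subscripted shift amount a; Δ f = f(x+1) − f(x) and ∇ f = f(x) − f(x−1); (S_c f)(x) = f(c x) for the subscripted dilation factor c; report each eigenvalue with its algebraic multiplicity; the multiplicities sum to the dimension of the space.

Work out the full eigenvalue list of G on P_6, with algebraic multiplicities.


λ = -1 (multiplicity 3), λ = 1 (multiplicity 4)

image of 1: 1
image of x: -x - 13/3
image of x^2: x^2 + (38/3)x + 247/9
image of x^3: -x^3 - 13x^2 - (265/3)x - 4069/27
image of x^4: x^4 + (76/3)x^3 + (494/3)x^2 + (16492/27)x + 65455/81
image of x^5: -x^5 - (65/3)x^4 - (2650/9)x^3 - (40690/27)x^2 - (328085/81)x - 1048333/243
image of x^6: x^6 + 38x^5 + (1235/3)x^4 + (82460/27)x^3 + (327275/27)x^2 + (2097638/81)x + 16776487/729
the matrix is upper triangular; its diagonal is (1, -1, 1, -1, 1, -1, 1)
for a triangular matrix the eigenvalues are the diagonal entries, with algebraic multiplicity their repetition count
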